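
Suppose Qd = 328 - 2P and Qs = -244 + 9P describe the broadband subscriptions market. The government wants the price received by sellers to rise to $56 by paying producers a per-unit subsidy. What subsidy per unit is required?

At a seller price of 56, quantity supplied is -244 + 9·56 = 260.
Buyers absorb 260 only when they pay Pb with 328 − 2·Pb = 260, i.e. Pb = 34.
s = Ps − Pb = 56 − 34 = 22.

Required subsidy s = $22 per unit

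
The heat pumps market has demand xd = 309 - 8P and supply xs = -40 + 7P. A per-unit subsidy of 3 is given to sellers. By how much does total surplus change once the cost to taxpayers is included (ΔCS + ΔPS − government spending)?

Pre-subsidy: 309 - 8P = -40 + 7P gives P* = 349/15, x* = 1843/15.
With the subsidy, sellers receive Ps = Pb + 3 for each unit, where Pb is the price buyers pay.
Supply in terms of Pb becomes xs = -40 + 7(Pb + 3) = -19 + 7Pb. Setting this equal to demand: 309 - 8Pb = -19 + 7Pb, so Pb = 328/15.
Sellers receive Ps = 328/15 + 3 = 373/15; x' = 309 − 8·(328/15) = 2011/15.
ΔCS = ½(1843/15 + 2011/15)(349/15 − 328/15) = 13489/75; ΔPS = ½(1843/15 + 2011/15)(373/15 − 349/15) = 15416/75.
Government spending = 3 × 2011/15 = 402.2.
Net change = 13489/75 + 15416/75 − 402.2 = -16.8. The loss equals the DWL triangle ½·3·11.2.

Net change in total surplus = -16.8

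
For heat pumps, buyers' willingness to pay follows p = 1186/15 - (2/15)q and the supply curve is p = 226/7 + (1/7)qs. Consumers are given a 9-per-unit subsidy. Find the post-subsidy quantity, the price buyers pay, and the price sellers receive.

q' = 5857/29; buyers pay 1512/29; sellers receive 1773/29

Pre-subsidy: 1186/15 - (2/15)q = 226/7 + (1/7)q gives q* = 4912/29 and p* = 1638/29.
With the rebate, buyers effectively pay pb = ps − 9, where ps is the price sellers receive.
On the curves, pb = 1186/15 - (2/15)q and ps = 226/7 + (1/7)q; the wedge ps − pb = 9 gives 226/7 + (1/7)q − (1186/15 - (2/15)q) = 9, so q' = 5857/29.
Then pb = 1186/15 − (2/15)·(5857/29) = 1512/29 and ps = 226/7 + (1/7)·(5857/29) = 1773/29.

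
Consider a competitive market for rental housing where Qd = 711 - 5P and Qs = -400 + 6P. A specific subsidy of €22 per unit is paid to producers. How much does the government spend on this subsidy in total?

Government cost = €5852

Pre-subsidy: 711 - 5P = -400 + 6P gives P* = 101, Q* = 206.
With the subsidy, sellers receive Ps = Pb + 22 for each unit, where Pb is the price buyers pay.
Supply in terms of Pb becomes Qs = -400 + 6(Pb + 22) = -268 + 6Pb. Setting this equal to demand: 711 - 5Pb = -268 + 6Pb, so Pb = 89.
Sellers receive Ps = 89 + 22 = 111; Q' = 711 − 5·89 = 266.
Government outlay = subsidy × quantity = 22 × 266 = 5852.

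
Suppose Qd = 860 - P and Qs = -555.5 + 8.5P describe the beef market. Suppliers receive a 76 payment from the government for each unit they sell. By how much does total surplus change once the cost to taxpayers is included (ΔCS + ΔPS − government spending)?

Net change in total surplus = -2584

Pre-subsidy: 860 - P = -555.5 + 8.5P gives P* = 149, Q* = 711.
With the subsidy, sellers receive Ps = Pb + 76 for each unit, where Pb is the price buyers pay.
Supply in terms of Pb becomes Qs = -555.5 + 8.5(Pb + 76) = 90.5 + 8.5Pb. Setting this equal to demand: 860 - Pb = 90.5 + 8.5Pb, so Pb = 81.
Sellers receive Ps = 81 + 76 = 157; Q' = 860 − 1·81 = 779.
ΔCS = ½(711 + 779)(149 − 81) = 50660; ΔPS = ½(711 + 779)(157 − 149) = 5960.
Government spending = 76 × 779 = 59204.
Net change = 50660 + 5960 − 59204 = -2584. The loss equals the DWL triangle ½·76·68.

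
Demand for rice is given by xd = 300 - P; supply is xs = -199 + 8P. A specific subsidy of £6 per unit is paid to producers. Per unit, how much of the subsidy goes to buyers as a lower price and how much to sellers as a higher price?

Pre-subsidy: 300 - P = -199 + 8P gives P* = 499/9, x* = 2201/9.
With the subsidy, sellers receive Ps = Pb + 6 for each unit, where Pb is the price buyers pay.
Supply in terms of Pb becomes xs = -199 + 8(Pb + 6) = -151 + 8Pb. Setting this equal to demand: 300 - Pb = -151 + 8Pb, so Pb = 451/9.
Sellers receive Ps = 451/9 + 6 = 505/9; x' = 300 − 1·(451/9) = 2249/9.
Buyers' price falls by P* − Pb = 499/9 − 451/9 = 16/3; sellers' price rises by Ps − P* = 505/9 − 499/9 = 2/3.

Buyers gain 16/3 per unit; sellers gain 2/3 per unit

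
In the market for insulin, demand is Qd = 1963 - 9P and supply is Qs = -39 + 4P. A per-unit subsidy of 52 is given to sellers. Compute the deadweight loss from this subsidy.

Pre-subsidy: 1963 - 9P = -39 + 4P gives P* = 154, Q* = 577.
With the subsidy, sellers receive Ps = Pb + 52 for each unit, where Pb is the price buyers pay.
Supply in terms of Pb becomes Qs = -39 + 4(Pb + 52) = 169 + 4Pb. Setting this equal to demand: 1963 - 9Pb = 169 + 4Pb, so Pb = 138.
Sellers receive Ps = 138 + 52 = 190; Q' = 1963 − 9·138 = 721.
The subsidy expands output by 721 − 577 = 144 past the efficient level; on those units the gap between marginal cost and willingness to pay runs from 0 up to 52.
DWL = ½ × 52 × 144 = 3744.

Deadweight loss = 3744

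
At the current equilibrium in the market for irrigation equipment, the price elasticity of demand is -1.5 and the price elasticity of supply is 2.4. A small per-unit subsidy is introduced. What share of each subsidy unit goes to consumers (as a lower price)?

For a small subsidy around the equilibrium, the benefit split depends on the relative slopes, which at a point are proportional to the elasticities.
Buyer share = εs/(εs + |εd|) = 2.4/(2.4 + 1.5) = 8/13; seller share = |εd|/(εs + |εd|) = 5/13.

Consumer share = 8/13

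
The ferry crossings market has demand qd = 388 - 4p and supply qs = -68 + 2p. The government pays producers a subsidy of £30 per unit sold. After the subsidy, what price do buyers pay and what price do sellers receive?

Pre-subsidy: 388 - 4p = -68 + 2p gives p* = 76, q* = 84.
With the subsidy, sellers receive ps = pb + 30 for each unit, where pb is the price buyers pay.
Supply in terms of pb becomes qs = -68 + 2(pb + 30) = -8 + 2pb. Setting this equal to demand: 388 - 4pb = -8 + 2pb, so pb = 66.
Sellers receive ps = 66 + 30 = 96; q' = 388 − 4·66 = 124.

Buyers pay £66; sellers receive £96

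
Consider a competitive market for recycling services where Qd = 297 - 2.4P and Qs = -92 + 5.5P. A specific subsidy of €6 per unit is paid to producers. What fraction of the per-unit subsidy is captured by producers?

Pre-subsidy: 297 - 2.4P = -92 + 5.5P gives P* = 3890/79, Q* = 14127/79.
With the subsidy, sellers receive Ps = Pb + 6 for each unit, where Pb is the price buyers pay.
Supply in terms of Pb becomes Qs = -92 + 5.5(Pb + 6) = -59 + 5.5Pb. Setting this equal to demand: 297 - 2.4Pb = -59 + 5.5Pb, so Pb = 3560/79.
Sellers receive Ps = 3560/79 + 6 = 4034/79; Q' = 297 − 2.4·(3560/79) = 14919/79.
Buyers' price falls by P* − Pb = 3890/79 − 3560/79 = 330/79; sellers' price rises by Ps − P* = 4034/79 − 3890/79 = 144/79.
So producers capture (144/79)/6 = 24/79 of each unit of subsidy.

Producer share = 24/79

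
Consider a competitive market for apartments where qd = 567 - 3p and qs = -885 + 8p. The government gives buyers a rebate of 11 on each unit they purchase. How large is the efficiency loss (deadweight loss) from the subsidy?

Pre-subsidy: 567 - 3p = -885 + 8p gives p* = 132, q* = 171.
With the rebate, buyers effectively pay pb = ps − 11, where ps is the price sellers receive.
Demand in terms of ps becomes qd = 567 − 3(ps − 11) = 600 - 3ps. Setting this equal to supply: 600 - 3ps = -885 + 8ps, so ps = 135.
Buyers pay pb = 135 − 11 = 124; q' = -885 + 8·135 = 195.
The subsidy expands output by 195 − 171 = 24 past the efficient level; on those units the gap between marginal cost and willingness to pay runs from 0 up to 11.
DWL = ½ × 11 × 24 = 132.

Deadweight loss = 132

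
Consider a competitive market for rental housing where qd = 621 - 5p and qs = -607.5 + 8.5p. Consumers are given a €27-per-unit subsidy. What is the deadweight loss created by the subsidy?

Pre-subsidy: 621 - 5p = -607.5 + 8.5p gives p* = 91, q* = 166.
With the rebate, buyers effectively pay pb = ps − 27, where ps is the price sellers receive.
Demand in terms of ps becomes qd = 621 − 5(ps − 27) = 756 - 5ps. Setting this equal to supply: 756 - 5ps = -607.5 + 8.5ps, so ps = 101.
Buyers pay pb = 101 − 27 = 74; q' = -607.5 + 8.5·101 = 251.
The subsidy expands output by 251 − 166 = 85 past the efficient level; on those units the gap between marginal cost and willingness to pay runs from 0 up to 27.
DWL = ½ × 27 × 85 = 1147.5.

Deadweight loss = €1147.5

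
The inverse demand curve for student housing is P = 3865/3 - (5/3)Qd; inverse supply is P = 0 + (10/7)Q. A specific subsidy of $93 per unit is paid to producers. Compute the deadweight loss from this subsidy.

Pre-subsidy: 3865/3 - (5/3)Q = 0 + (10/7)Q gives Q* = 5411/13 and P* = 7730/13.
With the subsidy, sellers receive Ps = Pb + 93 for each unit, where Pb is the price buyers pay.
On the curves, Pb = 3865/3 - (5/3)Q and Ps = 0 + (10/7)Q; the wedge Ps − Pb = 93 gives 0 + (10/7)Q − (3865/3 - (5/3)Q) = 93, so Q' = 29008/65.
Then Pb = 3865/3 − (5/3)·(29008/65) = 7079/13 and Ps = 0 + (10/7)·(29008/65) = 8288/13.
The subsidy expands output by 29008/65 − 5411/13 = 1953/65 past the efficient level; on those units the gap between marginal cost and willingness to pay runs from 0 up to 93.
DWL = ½ × 93 × 1953/65 = 181629/130.

Deadweight loss = 181629/130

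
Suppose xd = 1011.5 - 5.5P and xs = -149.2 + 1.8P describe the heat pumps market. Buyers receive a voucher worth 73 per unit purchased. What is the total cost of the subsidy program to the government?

Government cost = 17228

Pre-subsidy: 1011.5 - 5.5P = -149.2 + 1.8P gives P* = 159, x* = 137.
With the rebate, buyers effectively pay Pb = Ps − 73, where Ps is the price sellers receive.
Demand in terms of Ps becomes xd = 1011.5 − 5.5(Ps − 73) = 1413 - 5.5Ps. Setting this equal to supply: 1413 - 5.5Ps = -149.2 + 1.8Ps, so Ps = 214.
Buyers pay Pb = 214 − 73 = 141; x' = -149.2 + 1.8·214 = 236.
Government outlay = subsidy × quantity = 73 × 236 = 17228.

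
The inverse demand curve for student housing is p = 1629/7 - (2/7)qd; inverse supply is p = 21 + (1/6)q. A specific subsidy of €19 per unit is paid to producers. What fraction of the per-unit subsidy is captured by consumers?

Pre-subsidy: 1629/7 - (2/7)q = 21 + (1/6)q gives q* = 468 and p* = 99.
With the subsidy, sellers receive ps = pb + 19 for each unit, where pb is the price buyers pay.
On the curves, pb = 1629/7 - (2/7)q and ps = 21 + (1/6)q; the wedge ps − pb = 19 gives 21 + (1/6)q − (1629/7 - (2/7)q) = 19, so q' = 510.
Then pb = 1629/7 − (2/7)·510 = 87 and ps = 21 + (1/6)·510 = 106.
Buyers' price falls by p* − pb = 99 − 87 = 12; sellers' price rises by ps − p* = 106 − 99 = 7.
So consumers capture 12/19 = 12/19 of each unit of subsidy.

Consumer share = 12/19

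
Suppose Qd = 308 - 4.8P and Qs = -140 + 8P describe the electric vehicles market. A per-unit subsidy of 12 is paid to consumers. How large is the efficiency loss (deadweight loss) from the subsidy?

Deadweight loss = 216

Pre-subsidy: 308 - 4.8P = -140 + 8P gives P* = 35, Q* = 140.
With the rebate, buyers effectively pay Pb = Ps − 12, where Ps is the price sellers receive.
Demand in terms of Ps becomes Qd = 308 − 4.8(Ps − 12) = 365.6 - 4.8Ps. Setting this equal to supply: 365.6 - 4.8Ps = -140 + 8Ps, so Ps = 39.5.
Buyers pay Pb = 39.5 − 12 = 27.5; Q' = -140 + 8·39.5 = 176.
The subsidy expands output by 176 − 140 = 36 past the efficient level; on those units the gap between marginal cost and willingness to pay runs from 0 up to 12.
DWL = ½ × 12 × 36 = 216.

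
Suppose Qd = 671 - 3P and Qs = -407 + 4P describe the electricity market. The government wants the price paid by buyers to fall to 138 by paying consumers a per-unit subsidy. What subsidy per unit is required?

At a buyer price of 138, quantity demanded is 671 − 3·138 = 257.
Sellers supply 257 only when they receive Ps with -407 + 4·Ps = 257, i.e. Ps = 166.
s = Ps − Pb = 166 − 138 = 28.

Required subsidy s = 28 per unit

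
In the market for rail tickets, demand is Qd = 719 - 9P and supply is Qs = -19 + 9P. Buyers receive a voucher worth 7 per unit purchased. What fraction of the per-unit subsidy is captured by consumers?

Consumer share = 0.5

Pre-subsidy: 719 - 9P = -19 + 9P gives P* = 41, Q* = 350.
With the rebate, buyers effectively pay Pb = Ps − 7, where Ps is the price sellers receive.
Demand in terms of Ps becomes Qd = 719 − 9(Ps − 7) = 782 - 9Ps. Setting this equal to supply: 782 - 9Ps = -19 + 9Ps, so Ps = 44.5.
Buyers pay Pb = 44.5 − 7 = 37.5; Q' = -19 + 9·44.5 = 381.5.
Buyers' price falls by P* − Pb = 41 − 37.5 = 3.5; sellers' price rises by Ps − P* = 44.5 − 41 = 3.5.
So consumers capture 3.5/7 = 0.5 of each unit of subsidy.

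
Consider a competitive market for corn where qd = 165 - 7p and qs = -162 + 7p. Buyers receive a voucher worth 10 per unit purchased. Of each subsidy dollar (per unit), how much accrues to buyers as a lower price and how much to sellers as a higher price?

Pre-subsidy: 165 - 7p = -162 + 7p gives p* = 327/14, q* = 1.5.
With the rebate, buyers effectively pay pb = ps − 10, where ps is the price sellers receive.
Demand in terms of ps becomes qd = 165 − 7(ps − 10) = 235 - 7ps. Setting this equal to supply: 235 - 7ps = -162 + 7ps, so ps = 397/14.
Buyers pay pb = 397/14 − 10 = 257/14; q' = -162 + 7·(397/14) = 36.5.
Buyers' price falls by p* − pb = 327/14 − 257/14 = 5; sellers' price rises by ps − p* = 397/14 − 327/14 = 5.

Buyers gain 5 per unit; sellers gain 5 per unit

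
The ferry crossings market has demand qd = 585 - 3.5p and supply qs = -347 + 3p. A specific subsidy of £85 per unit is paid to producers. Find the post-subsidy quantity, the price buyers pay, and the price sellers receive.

q' = 2866/13; buyers pay 1354/13; sellers receive 2459/13

Pre-subsidy: 585 - 3.5p = -347 + 3p gives p* = 1864/13, q* = 1081/13.
With the subsidy, sellers receive ps = pb + 85 for each unit, where pb is the price buyers pay.
Supply in terms of pb becomes qs = -347 + 3(pb + 85) = -92 + 3pb. Setting this equal to demand: 585 - 3.5pb = -92 + 3pb, so pb = 1354/13.
Sellers receive ps = 1354/13 + 85 = 2459/13; q' = 585 − 3.5·(1354/13) = 2866/13.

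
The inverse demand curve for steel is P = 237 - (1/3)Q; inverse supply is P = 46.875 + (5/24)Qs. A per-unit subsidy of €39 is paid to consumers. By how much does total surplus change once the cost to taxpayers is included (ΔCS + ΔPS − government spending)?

Pre-subsidy: 237 - (1/3)Q = 46.875 + (5/24)Q gives Q* = 351 and P* = 120.
With the rebate, buyers effectively pay Pb = Ps − 39, where Ps is the price sellers receive.
On the curves, Pb = 237 - (1/3)Q and Ps = 46.875 + (5/24)Q; the wedge Ps − Pb = 39 gives 46.875 + (5/24)Q − (237 - (1/3)Q) = 39, so Q' = 423.
Then Pb = 237 − (1/3)·423 = 96 and Ps = 46.875 + (5/24)·423 = 135.
ΔCS = ½(351 + 423)(120 − 96) = 9288; ΔPS = ½(351 + 423)(135 − 120) = 5805.
Government spending = 39 × 423 = 16497.
Net change = 9288 + 5805 − 16497 = -1404. The loss equals the DWL triangle ½·39·72.

Net change in total surplus = -€1404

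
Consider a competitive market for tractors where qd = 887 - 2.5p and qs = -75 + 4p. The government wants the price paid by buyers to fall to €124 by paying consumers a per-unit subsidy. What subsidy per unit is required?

Required subsidy s = €39 per unit

At a buyer price of 124, quantity demanded is 887 − 2.5·124 = 577.
Sellers supply 577 only when they receive ps with -75 + 4·ps = 577, i.e. ps = 163.
s = ps − pb = 163 − 124 = 39.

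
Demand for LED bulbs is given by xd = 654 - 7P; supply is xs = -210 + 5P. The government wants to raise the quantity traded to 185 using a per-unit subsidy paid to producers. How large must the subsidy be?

Required subsidy s = 12 per unit

At x = 185, invert demand for the buyer price: Pb = (654 − 185)/7 = 67; invert supply for the seller price: Ps = (185 − (-210))/5 = 79.
The subsidy must fill the gap: s = Ps − Pb = 79 − 67 = 12.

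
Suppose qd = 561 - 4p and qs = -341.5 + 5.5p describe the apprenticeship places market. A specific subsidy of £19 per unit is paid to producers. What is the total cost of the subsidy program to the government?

Government cost = £4275

Pre-subsidy: 561 - 4p = -341.5 + 5.5p gives p* = 95, q* = 181.
With the subsidy, sellers receive ps = pb + 19 for each unit, where pb is the price buyers pay.
Supply in terms of pb becomes qs = -341.5 + 5.5(pb + 19) = -237 + 5.5pb. Setting this equal to demand: 561 - 4pb = -237 + 5.5pb, so pb = 84.
Sellers receive ps = 84 + 19 = 103; q' = 561 − 4·84 = 225.
Government outlay = subsidy × quantity = 19 × 225 = 4275.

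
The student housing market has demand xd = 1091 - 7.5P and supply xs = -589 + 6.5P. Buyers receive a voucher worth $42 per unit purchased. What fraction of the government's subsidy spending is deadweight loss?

DWL / government spending = 585/2698

Pre-subsidy: 1091 - 7.5P = -589 + 6.5P gives P* = 120, x* = 191.
With the rebate, buyers effectively pay Pb = Ps − 42, where Ps is the price sellers receive.
Demand in terms of Ps becomes xd = 1091 − 7.5(Ps − 42) = 1406 - 7.5Ps. Setting this equal to supply: 1406 - 7.5Ps = -589 + 6.5Ps, so Ps = 142.5.
Buyers pay Pb = 142.5 − 42 = 100.5; x' = -589 + 6.5·142.5 = 337.25.
ΔCS = ½(191 + 337.25)(120 − 100.5) = 5150.4375; ΔPS = ½(191 + 337.25)(142.5 − 120) = 5942.8125.
Government spending = 42 × 337.25 = 14164.5.
DWL = ½ × 42 × (337.25 − 191) = 3071.25; fraction = 3071.25 / 14164.5 = 585/2698.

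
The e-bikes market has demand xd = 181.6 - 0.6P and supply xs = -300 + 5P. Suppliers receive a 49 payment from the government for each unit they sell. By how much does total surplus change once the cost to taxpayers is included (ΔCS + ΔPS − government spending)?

Pre-subsidy: 181.6 - 0.6P = -300 + 5P gives P* = 86, x* = 130.
With the subsidy, sellers receive Ps = Pb + 49 for each unit, where Pb is the price buyers pay.
Supply in terms of Pb becomes xs = -300 + 5(Pb + 49) = -55 + 5Pb. Setting this equal to demand: 181.6 - 0.6Pb = -55 + 5Pb, so Pb = 42.25.
Sellers receive Ps = 42.25 + 49 = 91.25; x' = 181.6 − 0.6·42.25 = 156.25.
ΔCS = ½(130 + 156.25)(86 − 42.25) = 6261.71875; ΔPS = ½(130 + 156.25)(91.25 − 86) = 751.40625.
Government spending = 49 × 156.25 = 7656.25.
Net change = 6261.71875 + 751.40625 − 7656.25 = -643.125. The loss equals the DWL triangle ½·49·26.25.

Net change in total surplus = -643.125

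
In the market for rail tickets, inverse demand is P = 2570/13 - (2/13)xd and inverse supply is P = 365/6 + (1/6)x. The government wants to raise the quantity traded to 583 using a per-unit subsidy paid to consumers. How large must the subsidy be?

At x = 583, from the demand curve buyers pay Pb = 2570/13 − (2/13)·583 = 108; from the supply curve sellers need Ps = 365/6 + (1/6)·583 = 158.
The subsidy must fill the gap: s = Ps − Pb = 158 − 108 = 50.

Required subsidy s = 50 per unit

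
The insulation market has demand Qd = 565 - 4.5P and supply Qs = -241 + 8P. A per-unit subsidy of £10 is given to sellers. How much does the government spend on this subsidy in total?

Government cost = £3036.4

Pre-subsidy: 565 - 4.5P = -241 + 8P gives P* = 64.48, Q* = 274.84.
With the subsidy, sellers receive Ps = Pb + 10 for each unit, where Pb is the price buyers pay.
Supply in terms of Pb becomes Qs = -241 + 8(Pb + 10) = -161 + 8Pb. Setting this equal to demand: 565 - 4.5Pb = -161 + 8Pb, so Pb = 58.08.
Sellers receive Ps = 58.08 + 10 = 68.08; Q' = 565 − 4.5·58.08 = 303.64.
Government outlay = subsidy × quantity = 10 × 303.64 = 3036.4.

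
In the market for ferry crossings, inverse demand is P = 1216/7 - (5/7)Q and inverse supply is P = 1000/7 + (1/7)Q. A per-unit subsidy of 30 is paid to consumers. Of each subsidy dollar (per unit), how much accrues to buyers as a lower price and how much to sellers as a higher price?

Buyers gain 25 per unit; sellers gain 5 per unit

Pre-subsidy: 1216/7 - (5/7)Q = 1000/7 + (1/7)Q gives Q* = 36 and P* = 148.
With the rebate, buyers effectively pay Pb = Ps − 30, where Ps is the price sellers receive.
On the curves, Pb = 1216/7 - (5/7)Q and Ps = 1000/7 + (1/7)Q; the wedge Ps − Pb = 30 gives 1000/7 + (1/7)Q − (1216/7 - (5/7)Q) = 30, so Q' = 71.
Then Pb = 1216/7 − (5/7)·71 = 123 and Ps = 1000/7 + (1/7)·71 = 153.
Buyers' price falls by P* − Pb = 148 − 123 = 25; sellers' price rises by Ps − P* = 153 − 148 = 5.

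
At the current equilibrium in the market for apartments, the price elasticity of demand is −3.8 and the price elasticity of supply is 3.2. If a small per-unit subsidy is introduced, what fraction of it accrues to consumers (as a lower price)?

For a small subsidy around the equilibrium, the benefit split depends on the relative slopes, which at a point are proportional to the elasticities.
Buyer share = εs/(εs + |εd|) = 3.2/(3.2 + 3.8) = 16/35; seller share = |εd|/(εs + |εd|) = 19/35.

Consumer share = 16/35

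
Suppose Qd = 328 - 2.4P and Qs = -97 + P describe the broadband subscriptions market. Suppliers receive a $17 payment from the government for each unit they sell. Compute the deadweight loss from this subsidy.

Deadweight loss = $102

Pre-subsidy: 328 - 2.4P = -97 + P gives P* = 125, Q* = 28.
With the subsidy, sellers receive Ps = Pb + 17 for each unit, where Pb is the price buyers pay.
Supply in terms of Pb becomes Qs = -97 + 1(Pb + 17) = -80 + Pb. Setting this equal to demand: 328 - 2.4Pb = -80 + Pb, so Pb = 120.
Sellers receive Ps = 120 + 17 = 137; Q' = 328 − 2.4·120 = 40.
The subsidy expands output by 40 − 28 = 12 past the efficient level; on those units the gap between marginal cost and willingness to pay runs from 0 up to 17.
DWL = ½ × 17 × 12 = 102.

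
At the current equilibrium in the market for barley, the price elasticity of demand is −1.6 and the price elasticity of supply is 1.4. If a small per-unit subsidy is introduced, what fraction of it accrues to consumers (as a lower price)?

Consumer share = 7/15

For a small subsidy around the equilibrium, the benefit split depends on the relative slopes, which at a point are proportional to the elasticities.
Buyer share = εs/(εs + |εd|) = 1.4/(1.4 + 1.6) = 7/15; seller share = |εd|/(εs + |εd|) = 8/15.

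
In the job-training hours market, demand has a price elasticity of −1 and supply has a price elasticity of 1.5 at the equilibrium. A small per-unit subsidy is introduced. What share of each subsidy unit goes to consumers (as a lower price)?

Consumer share = 0.6

For a small subsidy around the equilibrium, the benefit split depends on the relative slopes, which at a point are proportional to the elasticities.
Buyer share = εs/(εs + |εd|) = 1.5/(1.5 + 1) = 0.6; seller share = |εd|/(εs + |εd|) = 0.4.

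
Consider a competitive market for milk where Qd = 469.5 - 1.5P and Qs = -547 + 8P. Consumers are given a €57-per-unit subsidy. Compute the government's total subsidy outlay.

Government cost = €21717

Pre-subsidy: 469.5 - 1.5P = -547 + 8P gives P* = 107, Q* = 309.
With the rebate, buyers effectively pay Pb = Ps − 57, where Ps is the price sellers receive.
Demand in terms of Ps becomes Qd = 469.5 − 1.5(Ps − 57) = 555 - 1.5Ps. Setting this equal to supply: 555 - 1.5Ps = -547 + 8Ps, so Ps = 116.
Buyers pay Pb = 116 − 57 = 59; Q' = -547 + 8·116 = 381.
Government outlay = subsidy × quantity = 57 × 381 = 21717.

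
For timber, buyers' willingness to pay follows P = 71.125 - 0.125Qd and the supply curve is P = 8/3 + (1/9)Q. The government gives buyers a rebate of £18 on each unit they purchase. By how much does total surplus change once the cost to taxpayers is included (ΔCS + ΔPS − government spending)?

Pre-subsidy: 71.125 - 0.125Q = 8/3 + (1/9)Q gives Q* = 4929/17 and P* = 593/17.
With the rebate, buyers effectively pay Pb = Ps − 18, where Ps is the price sellers receive.
On the curves, Pb = 71.125 - 0.125Q and Ps = 8/3 + (1/9)Q; the wedge Ps − Pb = 18 gives 8/3 + (1/9)Q − (71.125 - 0.125Q) = 18, so Q' = 6225/17.
Then Pb = 71.125 − 0.125·(6225/17) = 431/17 and Ps = 8/3 + (1/9)·(6225/17) = 737/17.
ΔCS = ½(4929/17 + 6225/17)(593/17 − 431/17) = 903474/289; ΔPS = ½(4929/17 + 6225/17)(737/17 − 593/17) = 803088/289.
Government spending = 18 × 6225/17 = 112050/17.
Net change = 903474/289 + 803088/289 − 112050/17 = -11664/17. The loss equals the DWL triangle ½·18·1296/17.

Net change in total surplus = -11664/17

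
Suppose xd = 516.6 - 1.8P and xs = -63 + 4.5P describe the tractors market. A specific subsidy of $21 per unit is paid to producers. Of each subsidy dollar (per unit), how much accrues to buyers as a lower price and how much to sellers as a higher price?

Buyers gain $15 per unit; sellers gain $6 per unit

Pre-subsidy: 516.6 - 1.8P = -63 + 4.5P gives P* = 92, x* = 351.
With the subsidy, sellers receive Ps = Pb + 21 for each unit, where Pb is the price buyers pay.
Supply in terms of Pb becomes xs = -63 + 4.5(Pb + 21) = 31.5 + 4.5Pb. Setting this equal to demand: 516.6 - 1.8Pb = 31.5 + 4.5Pb, so Pb = 77.
Sellers receive Ps = 77 + 21 = 98; x' = 516.6 − 1.8·77 = 378.
Buyers' price falls by P* − Pb = 92 − 77 = 15; sellers' price rises by Ps − P* = 98 − 92 = 6.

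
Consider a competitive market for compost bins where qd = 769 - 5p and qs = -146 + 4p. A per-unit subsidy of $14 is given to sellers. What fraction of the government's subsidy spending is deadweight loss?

Pre-subsidy: 769 - 5p = -146 + 4p gives p* = 305/3, q* = 782/3.
With the subsidy, sellers receive ps = pb + 14 for each unit, where pb is the price buyers pay.
Supply in terms of pb becomes qs = -146 + 4(pb + 14) = -90 + 4pb. Setting this equal to demand: 769 - 5pb = -90 + 4pb, so pb = 859/9.
Sellers receive ps = 859/9 + 14 = 985/9; q' = 769 − 5·(859/9) = 2626/9.
ΔCS = ½(782/3 + 2626/9)(305/3 − 859/9) = 139216/81; ΔPS = ½(782/3 + 2626/9)(985/9 − 305/3) = 174020/81.
Government spending = 14 × 2626/9 = 36764/9.
DWL = ½ × 14 × (2626/9 − 782/3) = 1960/9; fraction = (1960/9) / (36764/9) = 70/1313.

DWL / government spending = 70/1313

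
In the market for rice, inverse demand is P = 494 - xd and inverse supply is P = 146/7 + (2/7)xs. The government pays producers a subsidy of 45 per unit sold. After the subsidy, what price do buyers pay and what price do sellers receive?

Buyers pay 91; sellers receive 136

Pre-subsidy: 494 - x = 146/7 + (2/7)x gives x* = 368 and P* = 126.
With the subsidy, sellers receive Ps = Pb + 45 for each unit, where Pb is the price buyers pay.
On the curves, Pb = 494 - x and Ps = 146/7 + (2/7)x; the wedge Ps − Pb = 45 gives 146/7 + (2/7)x − (494 - x) = 45, so x' = 403.
Then Pb = 494 − 1·403 = 91 and Ps = 146/7 + (2/7)·403 = 136.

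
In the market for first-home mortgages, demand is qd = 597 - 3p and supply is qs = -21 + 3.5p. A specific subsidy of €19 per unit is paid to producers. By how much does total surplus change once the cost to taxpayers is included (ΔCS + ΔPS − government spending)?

Net change in total surplus = -7581/26

Pre-subsidy: 597 - 3p = -21 + 3.5p gives p* = 1236/13, q* = 4053/13.
With the subsidy, sellers receive ps = pb + 19 for each unit, where pb is the price buyers pay.
Supply in terms of pb becomes qs = -21 + 3.5(pb + 19) = 45.5 + 3.5pb. Setting this equal to demand: 597 - 3pb = 45.5 + 3.5pb, so pb = 1103/13.
Sellers receive ps = 1103/13 + 19 = 1350/13; q' = 597 − 3·(1103/13) = 4452/13.
ΔCS = ½(4053/13 + 4452/13)(1236/13 − 1103/13) = 1131165/338; ΔPS = ½(4053/13 + 4452/13)(1350/13 − 1236/13) = 484785/169.
Government spending = 19 × 4452/13 = 84588/13.
Net change = 1131165/338 + 484785/169 − 84588/13 = -7581/26. The loss equals the DWL triangle ½·19·399/13.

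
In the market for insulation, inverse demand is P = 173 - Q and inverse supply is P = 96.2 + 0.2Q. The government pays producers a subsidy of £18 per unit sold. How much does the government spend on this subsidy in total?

Pre-subsidy: 173 - Q = 96.2 + 0.2Q gives Q* = 64 and P* = 109.
With the subsidy, sellers receive Ps = Pb + 18 for each unit, where Pb is the price buyers pay.
On the curves, Pb = 173 - Q and Ps = 96.2 + 0.2Q; the wedge Ps − Pb = 18 gives 96.2 + 0.2Q − (173 - Q) = 18, so Q' = 79.
Then Pb = 173 − 1·79 = 94 and Ps = 96.2 + 0.2·79 = 112.
Government outlay = subsidy × quantity = 18 × 79 = 1422.

Government cost = £1422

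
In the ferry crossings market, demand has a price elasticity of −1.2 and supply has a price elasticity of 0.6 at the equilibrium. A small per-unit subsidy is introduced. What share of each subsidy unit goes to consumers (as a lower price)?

For a small subsidy around the equilibrium, the benefit split depends on the relative slopes, which at a point are proportional to the elasticities.
Buyer share = εs/(εs + |εd|) = 0.6/(0.6 + 1.2) = 1/3; seller share = |εd|/(εs + |εd|) = 2/3.

Consumer share = 1/3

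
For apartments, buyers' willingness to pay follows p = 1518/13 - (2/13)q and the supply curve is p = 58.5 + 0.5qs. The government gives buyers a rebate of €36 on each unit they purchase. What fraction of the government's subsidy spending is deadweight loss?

Pre-subsidy: 1518/13 - (2/13)q = 58.5 + 0.5q gives q* = 1515/17 and p* = 1752/17.
With the rebate, buyers effectively pay pb = ps − 36, where ps is the price sellers receive.
On the curves, pb = 1518/13 - (2/13)q and ps = 58.5 + 0.5q; the wedge ps − pb = 36 gives 58.5 + 0.5q − (1518/13 - (2/13)q) = 36, so q' = 2451/17.
Then pb = 1518/13 − (2/13)·(2451/17) = 1608/17 and ps = 58.5 + 0.5·(2451/17) = 2220/17.
ΔCS = ½(1515/17 + 2451/17)(1752/17 − 1608/17) = 285552/289; ΔPS = ½(1515/17 + 2451/17)(2220/17 − 1752/17) = 928044/289.
Government spending = 36 × 2451/17 = 88236/17.
DWL = ½ × 36 × (2451/17 − 1515/17) = 16848/17; fraction = (16848/17) / (88236/17) = 156/817.

DWL / government spending = 156/817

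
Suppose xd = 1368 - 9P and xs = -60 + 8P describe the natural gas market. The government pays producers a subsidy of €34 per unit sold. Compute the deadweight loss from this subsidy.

Deadweight loss = €2448

Pre-subsidy: 1368 - 9P = -60 + 8P gives P* = 84, x* = 612.
With the subsidy, sellers receive Ps = Pb + 34 for each unit, where Pb is the price buyers pay.
Supply in terms of Pb becomes xs = -60 + 8(Pb + 34) = 212 + 8Pb. Setting this equal to demand: 1368 - 9Pb = 212 + 8Pb, so Pb = 68.
Sellers receive Ps = 68 + 34 = 102; x' = 1368 − 9·68 = 756.
The subsidy expands output by 756 − 612 = 144 past the efficient level; on those units the gap between marginal cost and willingness to pay runs from 0 up to 34.
DWL = ½ × 34 × 144 = 2448.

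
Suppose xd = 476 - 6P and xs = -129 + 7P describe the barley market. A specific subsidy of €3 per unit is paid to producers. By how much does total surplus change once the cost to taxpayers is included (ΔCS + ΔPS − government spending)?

Net change in total surplus = -189/13

Pre-subsidy: 476 - 6P = -129 + 7P gives P* = 605/13, x* = 2558/13.
With the subsidy, sellers receive Ps = Pb + 3 for each unit, where Pb is the price buyers pay.
Supply in terms of Pb becomes xs = -129 + 7(Pb + 3) = -108 + 7Pb. Setting this equal to demand: 476 - 6Pb = -108 + 7Pb, so Pb = 584/13.
Sellers receive Ps = 584/13 + 3 = 623/13; x' = 476 − 6·(584/13) = 2684/13.
ΔCS = ½(2558/13 + 2684/13)(605/13 − 584/13) = 55041/169; ΔPS = ½(2558/13 + 2684/13)(623/13 − 605/13) = 47178/169.
Government spending = 3 × 2684/13 = 8052/13.
Net change = 55041/169 + 47178/169 − 8052/13 = -189/13. The loss equals the DWL triangle ½·3·126/13.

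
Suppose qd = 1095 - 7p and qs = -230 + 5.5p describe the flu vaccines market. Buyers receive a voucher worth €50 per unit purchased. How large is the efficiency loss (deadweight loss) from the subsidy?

Pre-subsidy: 1095 - 7p = -230 + 5.5p gives p* = 106, q* = 353.
With the rebate, buyers effectively pay pb = ps − 50, where ps is the price sellers receive.
Demand in terms of ps becomes qd = 1095 − 7(ps − 50) = 1445 - 7ps. Setting this equal to supply: 1445 - 7ps = -230 + 5.5ps, so ps = 134.
Buyers pay pb = 134 − 50 = 84; q' = -230 + 5.5·134 = 507.
The subsidy expands output by 507 − 353 = 154 past the efficient level; on those units the gap between marginal cost and willingness to pay runs from 0 up to 50.
DWL = ½ × 50 × 154 = 3850.

Deadweight loss = €3850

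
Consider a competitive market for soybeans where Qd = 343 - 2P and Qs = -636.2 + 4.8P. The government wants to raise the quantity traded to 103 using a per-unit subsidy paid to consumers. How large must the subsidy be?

At Q = 103, invert demand for the buyer price: Pb = (343 − 103)/2 = 120; invert supply for the seller price: Ps = (103 − (-636.2))/4.8 = 154.
The subsidy must fill the gap: s = Ps − Pb = 154 − 120 = 34.

Required subsidy s = 34 per unit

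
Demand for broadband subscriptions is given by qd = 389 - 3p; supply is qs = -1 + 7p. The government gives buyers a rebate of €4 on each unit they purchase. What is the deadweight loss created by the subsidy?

Deadweight loss = €16.8

Pre-subsidy: 389 - 3p = -1 + 7p gives p* = 39, q* = 272.
With the rebate, buyers effectively pay pb = ps − 4, where ps is the price sellers receive.
Demand in terms of ps becomes qd = 389 − 3(ps − 4) = 401 - 3ps. Setting this equal to supply: 401 - 3ps = -1 + 7ps, so ps = 40.2.
Buyers pay pb = 40.2 − 4 = 36.2; q' = -1 + 7·40.2 = 280.4.
The subsidy expands output by 280.4 − 272 = 8.4 past the efficient level; on those units the gap between marginal cost and willingness to pay runs from 0 up to 4.
DWL = ½ × 4 × 8.4 = 16.8.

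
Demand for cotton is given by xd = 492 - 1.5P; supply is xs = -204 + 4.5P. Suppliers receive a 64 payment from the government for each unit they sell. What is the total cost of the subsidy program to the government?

Government cost = 24960

Pre-subsidy: 492 - 1.5P = -204 + 4.5P gives P* = 116, x* = 318.
With the subsidy, sellers receive Ps = Pb + 64 for each unit, where Pb is the price buyers pay.
Supply in terms of Pb becomes xs = -204 + 4.5(Pb + 64) = 84 + 4.5Pb. Setting this equal to demand: 492 - 1.5Pb = 84 + 4.5Pb, so Pb = 68.
Sellers receive Ps = 68 + 64 = 132; x' = 492 − 1.5·68 = 390.
Government outlay = subsidy × quantity = 64 × 390 = 24960.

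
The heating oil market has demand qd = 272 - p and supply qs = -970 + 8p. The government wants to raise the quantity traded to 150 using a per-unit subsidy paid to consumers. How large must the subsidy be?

At q = 150, invert demand for the buyer price: pb = (272 − 150)/1 = 122; invert supply for the seller price: ps = (150 − (-970))/8 = 140.
The subsidy must fill the gap: s = ps − pb = 140 − 122 = 18.

Required subsidy s = 18 per unit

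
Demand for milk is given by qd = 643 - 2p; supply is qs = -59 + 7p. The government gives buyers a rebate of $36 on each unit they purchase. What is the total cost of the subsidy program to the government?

Pre-subsidy: 643 - 2p = -59 + 7p gives p* = 78, q* = 487.
With the rebate, buyers effectively pay pb = ps − 36, where ps is the price sellers receive.
Demand in terms of ps becomes qd = 643 − 2(ps − 36) = 715 - 2ps. Setting this equal to supply: 715 - 2ps = -59 + 7ps, so ps = 86.
Buyers pay pb = 86 − 36 = 50; q' = -59 + 7·86 = 543.
Government outlay = subsidy × quantity = 36 × 543 = 19548.

Government cost = $19548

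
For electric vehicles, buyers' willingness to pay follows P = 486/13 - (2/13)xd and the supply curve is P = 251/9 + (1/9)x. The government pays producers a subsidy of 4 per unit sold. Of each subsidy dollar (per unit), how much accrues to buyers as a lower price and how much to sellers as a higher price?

Pre-subsidy: 486/13 - (2/13)x = 251/9 + (1/9)x gives x* = 1111/31 and P* = 988/31.
With the subsidy, sellers receive Ps = Pb + 4 for each unit, where Pb is the price buyers pay.
On the curves, Pb = 486/13 - (2/13)x and Ps = 251/9 + (1/9)x; the wedge Ps − Pb = 4 gives 251/9 + (1/9)x − (486/13 - (2/13)x) = 4, so x' = 1579/31.
Then Pb = 486/13 − (2/13)·(1579/31) = 916/31 and Ps = 251/9 + (1/9)·(1579/31) = 1040/31.
Buyers' price falls by P* − Pb = 988/31 − 916/31 = 72/31; sellers' price rises by Ps − P* = 1040/31 − 988/31 = 52/31.

Buyers gain 72/31 per unit; sellers gain 52/31 per unit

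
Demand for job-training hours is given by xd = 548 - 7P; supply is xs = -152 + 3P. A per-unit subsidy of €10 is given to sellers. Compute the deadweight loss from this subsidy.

Pre-subsidy: 548 - 7P = -152 + 3P gives P* = 70, x* = 58.
With the subsidy, sellers receive Ps = Pb + 10 for each unit, where Pb is the price buyers pay.
Supply in terms of Pb becomes xs = -152 + 3(Pb + 10) = -122 + 3Pb. Setting this equal to demand: 548 - 7Pb = -122 + 3Pb, so Pb = 67.
Sellers receive Ps = 67 + 10 = 77; x' = 548 − 7·67 = 79.
The subsidy expands output by 79 − 58 = 21 past the efficient level; on those units the gap between marginal cost and willingness to pay runs from 0 up to 10.
DWL = ½ × 10 × 21 = 105.

Deadweight loss = €105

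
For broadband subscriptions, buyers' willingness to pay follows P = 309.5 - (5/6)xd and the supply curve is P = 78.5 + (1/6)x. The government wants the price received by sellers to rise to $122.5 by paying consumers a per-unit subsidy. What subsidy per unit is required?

At a seller price of 122.5, quantity supplied is -471 + 6·122.5 = 264.
Buyers absorb 264 only when they pay Pb = 309.5 − (5/6)·264 = 89.5.
s = Ps − Pb = 122.5 − 89.5 = 33.

Required subsidy s = $33 per unit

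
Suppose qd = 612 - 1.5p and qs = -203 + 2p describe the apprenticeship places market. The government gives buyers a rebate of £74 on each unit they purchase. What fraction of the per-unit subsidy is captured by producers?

Pre-subsidy: 612 - 1.5p = -203 + 2p gives p* = 1630/7, q* = 1839/7.
With the rebate, buyers effectively pay pb = ps − 74, where ps is the price sellers receive.
Demand in terms of ps becomes qd = 612 − 1.5(ps − 74) = 723 - 1.5ps. Setting this equal to supply: 723 - 1.5ps = -203 + 2ps, so ps = 1852/7.
Buyers pay pb = 1852/7 − 74 = 1334/7; q' = -203 + 2·(1852/7) = 2283/7.
Buyers' price falls by p* − pb = 1630/7 − 1334/7 = 296/7; sellers' price rises by ps − p* = 1852/7 − 1630/7 = 222/7.
So producers capture (222/7)/74 = 3/7 of each unit of subsidy.

Producer share = 3/7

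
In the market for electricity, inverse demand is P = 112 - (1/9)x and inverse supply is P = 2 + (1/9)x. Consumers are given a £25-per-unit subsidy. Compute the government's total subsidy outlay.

Pre-subsidy: 112 - (1/9)x = 2 + (1/9)x gives x* = 495 and P* = 57.
With the rebate, buyers effectively pay Pb = Ps − 25, where Ps is the price sellers receive.
On the curves, Pb = 112 - (1/9)x and Ps = 2 + (1/9)x; the wedge Ps − Pb = 25 gives 2 + (1/9)x − (112 - (1/9)x) = 25, so x' = 607.5.
Then Pb = 112 − (1/9)·607.5 = 44.5 and Ps = 2 + (1/9)·607.5 = 69.5.
Government outlay = subsidy × quantity = 25 × 607.5 = 15187.5.

Government cost = £15187.5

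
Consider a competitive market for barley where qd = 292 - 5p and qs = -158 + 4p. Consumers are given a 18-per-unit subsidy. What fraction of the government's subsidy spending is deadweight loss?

Pre-subsidy: 292 - 5p = -158 + 4p gives p* = 50, q* = 42.
With the rebate, buyers effectively pay pb = ps − 18, where ps is the price sellers receive.
Demand in terms of ps becomes qd = 292 − 5(ps − 18) = 382 - 5ps. Setting this equal to supply: 382 - 5ps = -158 + 4ps, so ps = 60.
Buyers pay pb = 60 − 18 = 42; q' = -158 + 4·60 = 82.
ΔCS = ½(42 + 82)(50 − 42) = 496; ΔPS = ½(42 + 82)(60 − 50) = 620.
Government spending = 18 × 82 = 1476.
DWL = ½ × 18 × (82 − 42) = 360; fraction = 360 / 1476 = 10/41.

DWL / government spending = 10/41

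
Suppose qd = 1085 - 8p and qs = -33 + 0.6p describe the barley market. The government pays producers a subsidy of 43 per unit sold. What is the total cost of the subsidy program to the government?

Government cost = 2967

Pre-subsidy: 1085 - 8p = -33 + 0.6p gives p* = 130, q* = 45.
With the subsidy, sellers receive ps = pb + 43 for each unit, where pb is the price buyers pay.
Supply in terms of pb becomes qs = -33 + 0.6(pb + 43) = -7.2 + 0.6pb. Setting this equal to demand: 1085 - 8pb = -7.2 + 0.6pb, so pb = 127.
Sellers receive ps = 127 + 43 = 170; q' = 1085 − 8·127 = 69.
Government outlay = subsidy × quantity = 43 × 69 = 2967.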